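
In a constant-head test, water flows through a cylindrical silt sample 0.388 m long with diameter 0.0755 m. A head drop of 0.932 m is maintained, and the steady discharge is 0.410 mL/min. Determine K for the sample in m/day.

Cross-sectional area A = π·(d/2)² = π × (0.0755/2)² = 0.004477 m².
Convert discharge: 0.410 mL/min = 6.833e-09 m³/s.
Darcy's law rearranged: K = Q·L / (A·Δh) = 6.833e-09 × 0.388 / (0.004477 × 0.932) = 6.354e-07 m/s = 0.05490 m/day.

0.0549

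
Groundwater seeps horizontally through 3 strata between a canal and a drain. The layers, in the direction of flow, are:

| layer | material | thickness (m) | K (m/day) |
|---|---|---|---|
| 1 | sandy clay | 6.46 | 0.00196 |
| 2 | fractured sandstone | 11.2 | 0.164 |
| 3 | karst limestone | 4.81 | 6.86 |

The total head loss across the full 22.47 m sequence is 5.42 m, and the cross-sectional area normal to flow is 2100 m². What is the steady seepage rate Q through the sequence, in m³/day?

Flow is perpendicular to layering, so the layers act in series and the equivalent K is the thickness-weighted harmonic mean.
Total thickness L = 6.46 + 11.2 + 4.81 = 22.47 m.
Σ(b_i/K_i) = 6.46/0.00196 + 11.2/0.164 + 4.81/6.86 = 3365 d.
K_eq = L / Σ(b_i/K_i) = 22.47 / 3365 = 0.006678 m/day.
Q = K_eq · A · (Δh/L) = 0.006678 × 2100 × (5.42/22.47) = 3.383 m³/day.

3.38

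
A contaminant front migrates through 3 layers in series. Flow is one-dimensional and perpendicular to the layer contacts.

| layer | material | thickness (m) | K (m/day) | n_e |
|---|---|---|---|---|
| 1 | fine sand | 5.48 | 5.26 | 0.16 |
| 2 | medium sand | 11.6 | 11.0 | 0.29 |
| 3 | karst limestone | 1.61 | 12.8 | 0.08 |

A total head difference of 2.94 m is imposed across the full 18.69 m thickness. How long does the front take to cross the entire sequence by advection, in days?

With flow normal to the layers, continuity requires the same specific discharge q through every layer.
Σ(b_i/K_i) = 5.48/5.26 + 11.6/11.0 + 1.61/12.8 = 2.222 d.
q = Δh / Σ(b_i/K_i) = 2.94 / 2.222 = 1.323 m/day.
In each layer the seepage velocity is v_i = q/n_i, so the layer transit time is t_i = b_i·n_i / q:
  layer 1 (fine sand): t_1 = 5.48 × 0.16 / 1.323 = 0.6627 d
  layer 2 (medium sand): t_2 = 11.6 × 0.29 / 1.323 = 2.543 d
  layer 3 (karst limestone): t_3 = 1.61 × 0.08 / 1.323 = 0.09735 d
Total t = Σ t_i = 3.303 days.

3.30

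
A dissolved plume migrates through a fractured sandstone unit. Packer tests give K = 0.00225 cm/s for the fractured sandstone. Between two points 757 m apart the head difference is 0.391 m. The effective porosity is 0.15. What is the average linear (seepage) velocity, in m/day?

Convert K: 0.00225 cm/s × 864 = 1.944 m/day.
Hydraulic gradient i = Δh / L = 0.391 / 757 = 0.0005165.
Darcy flux q = K · i = 1.944 × 0.0005165 = 0.001004 m/day.
Seepage velocity v = q / n_e = 0.001004 / 0.15 = 0.006694 m/day.

0.00669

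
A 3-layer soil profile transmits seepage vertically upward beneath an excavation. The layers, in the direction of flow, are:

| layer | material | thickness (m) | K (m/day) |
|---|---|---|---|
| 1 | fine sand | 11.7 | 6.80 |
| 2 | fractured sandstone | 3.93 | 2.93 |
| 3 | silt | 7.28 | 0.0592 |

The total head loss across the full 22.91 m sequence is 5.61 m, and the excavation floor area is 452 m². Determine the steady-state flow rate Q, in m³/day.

20.1

Flow is perpendicular to layering, so the layers act in series and the equivalent K is the thickness-weighted harmonic mean.
Total thickness L = 11.7 + 3.93 + 7.28 = 22.91 m.
Σ(b_i/K_i) = 11.7/6.80 + 3.93/2.93 + 7.28/0.0592 = 126.0 d.
K_eq = L / Σ(b_i/K_i) = 22.91 / 126.0 = 0.1818 m/day.
Q = K_eq · A · (Δh/L) = 0.1818 × 452 × (5.61/22.91) = 20.12 m³/day.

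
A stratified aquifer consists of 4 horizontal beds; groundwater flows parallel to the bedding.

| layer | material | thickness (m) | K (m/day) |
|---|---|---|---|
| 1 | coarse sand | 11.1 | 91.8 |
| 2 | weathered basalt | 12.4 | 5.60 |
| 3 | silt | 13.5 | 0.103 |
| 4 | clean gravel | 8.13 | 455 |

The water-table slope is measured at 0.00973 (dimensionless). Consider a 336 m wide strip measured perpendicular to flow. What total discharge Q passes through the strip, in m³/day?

15700

Flow is parallel to layering, so each bed carries its own Darcy discharge and the transmissivities add.
Σ(K_i·b_i) = 91.8×11.1 + 5.60×12.4 + 0.103×13.5 + 455×8.13 = 4789 m²/day.
Hydraulic gradient i = 0.00973.
Q = Σ(K_i·b_i) · W · i = 4789 × 336 × 0.009730 = 15656 m³/day.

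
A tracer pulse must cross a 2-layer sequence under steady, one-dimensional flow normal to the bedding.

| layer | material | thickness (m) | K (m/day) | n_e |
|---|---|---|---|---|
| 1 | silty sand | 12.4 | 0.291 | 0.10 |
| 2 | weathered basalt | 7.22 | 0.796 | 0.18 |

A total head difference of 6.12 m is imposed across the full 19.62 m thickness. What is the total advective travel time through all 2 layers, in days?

21.4

With flow normal to the layers, continuity requires the same specific discharge q through every layer.
Σ(b_i/K_i) = 12.4/0.291 + 7.22/0.796 = 51.68 d.
q = Δh / Σ(b_i/K_i) = 6.12 / 51.68 = 0.1184 m/day.
In each layer the seepage velocity is v_i = q/n_i, so the layer transit time is t_i = b_i·n_i / q:
  layer 1 (silty sand): t_1 = 12.4 × 0.10 / 0.1184 = 10.47 d
  layer 2 (weathered basalt): t_2 = 7.22 × 0.18 / 0.1184 = 10.97 d
Total t = Σ t_i = 21.45 days.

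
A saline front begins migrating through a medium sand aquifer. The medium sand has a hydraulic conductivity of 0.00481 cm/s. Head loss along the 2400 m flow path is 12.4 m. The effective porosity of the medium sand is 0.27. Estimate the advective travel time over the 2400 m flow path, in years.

82.6

Convert K: 0.00481 cm/s × 864 = 4.156 m/day.
Hydraulic gradient i = Δh / L = 12.4 / 2400 = 0.005167.
Darcy flux q = K · i = 4.156 × 0.005167 = 0.02147 m/day.
Seepage velocity v = q / n_e = 0.02147 / 0.27 = 0.07953 m/day.
Travel time t = L / v = 2400 / 0.07953 = 30179 days = 82.63 years.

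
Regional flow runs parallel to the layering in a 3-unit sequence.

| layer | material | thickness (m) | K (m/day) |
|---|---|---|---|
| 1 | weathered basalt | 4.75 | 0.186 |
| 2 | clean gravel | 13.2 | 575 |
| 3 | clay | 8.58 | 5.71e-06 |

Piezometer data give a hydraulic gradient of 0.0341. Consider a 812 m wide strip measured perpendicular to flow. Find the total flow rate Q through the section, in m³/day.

Flow is parallel to layering, so each bed carries its own Darcy discharge and the transmissivities add.
Σ(K_i·b_i) = 0.186×4.75 + 575×13.2 + 5.71e-06×8.58 = 7591 m²/day.
Hydraulic gradient i = 0.0341.
Q = Σ(K_i·b_i) · W · i = 7591 × 812 × 0.03410 = 2.102e+05 m³/day.

210000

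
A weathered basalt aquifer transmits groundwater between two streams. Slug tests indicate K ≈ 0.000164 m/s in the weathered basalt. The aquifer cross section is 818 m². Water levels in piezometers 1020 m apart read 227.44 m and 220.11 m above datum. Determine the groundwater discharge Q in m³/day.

83.3

Convert K: 0.000164 m/s × 86400 = 14.17 m/day.
Hydraulic gradient i = (227.44 − 220.11) / 1020 = 7.33 / 1020 = 0.007186.
Darcy's law: Q = K · A · i = 14.17 × 818.0 × 0.007186 = 83.29 m³/day.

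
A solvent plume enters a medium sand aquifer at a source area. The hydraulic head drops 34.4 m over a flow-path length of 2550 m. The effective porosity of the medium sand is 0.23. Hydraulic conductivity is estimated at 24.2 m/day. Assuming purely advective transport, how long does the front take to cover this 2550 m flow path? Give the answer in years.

4.92

Hydraulic gradient i = Δh / L = 34.4 / 2550 = 0.01349.
Darcy flux q = K · i = 24.20 × 0.01349 = 0.3265 m/day.
Seepage velocity v = q / n_e = 0.3265 / 0.23 = 1.419 m/day.
Travel time t = L / v = 2550 / 1.419 = 1797 days = 4.919 years.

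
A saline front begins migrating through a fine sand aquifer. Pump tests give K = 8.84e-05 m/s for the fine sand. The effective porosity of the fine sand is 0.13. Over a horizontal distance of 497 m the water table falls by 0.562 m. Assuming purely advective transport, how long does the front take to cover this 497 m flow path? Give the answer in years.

20.5

Convert K: 8.84e-05 m/s × 86400 = 7.638 m/day.
Hydraulic gradient i = Δh / L = 0.562 / 497 = 0.001131.
Darcy flux q = K · i = 7.638 × 0.001131 = 0.008637 m/day.
Seepage velocity v = q / n_e = 0.008637 / 0.13 = 0.06644 m/day.
Travel time t = L / v = 497 / 0.06644 = 7481 days = 20.48 years.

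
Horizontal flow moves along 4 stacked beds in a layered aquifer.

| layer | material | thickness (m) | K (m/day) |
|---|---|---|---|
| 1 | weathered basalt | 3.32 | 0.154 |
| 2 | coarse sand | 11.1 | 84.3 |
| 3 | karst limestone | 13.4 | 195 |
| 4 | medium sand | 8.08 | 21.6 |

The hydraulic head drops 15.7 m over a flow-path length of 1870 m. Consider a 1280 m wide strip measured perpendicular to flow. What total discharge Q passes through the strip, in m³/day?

40000

Flow is parallel to layering, so each bed carries its own Darcy discharge and the transmissivities add.
Σ(K_i·b_i) = 0.154×3.32 + 84.3×11.1 + 195×13.4 + 21.6×8.08 = 3724 m²/day.
Hydraulic gradient i = Δh / L = 15.7 / 1870 = 0.008396.
Q = Σ(K_i·b_i) · W · i = 3724 × 1280 × 0.008396 = 40018 m³/day.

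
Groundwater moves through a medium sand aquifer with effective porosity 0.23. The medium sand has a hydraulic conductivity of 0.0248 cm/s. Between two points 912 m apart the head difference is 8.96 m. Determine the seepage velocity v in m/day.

0.915

Convert K: 0.0248 cm/s × 864 = 21.43 m/day.
Hydraulic gradient i = Δh / L = 8.96 / 912 = 0.009825.
Darcy flux q = K · i = 21.43 × 0.009825 = 0.2105 m/day.
Seepage velocity v = q / n_e = 0.2105 / 0.23 = 0.9153 m/day.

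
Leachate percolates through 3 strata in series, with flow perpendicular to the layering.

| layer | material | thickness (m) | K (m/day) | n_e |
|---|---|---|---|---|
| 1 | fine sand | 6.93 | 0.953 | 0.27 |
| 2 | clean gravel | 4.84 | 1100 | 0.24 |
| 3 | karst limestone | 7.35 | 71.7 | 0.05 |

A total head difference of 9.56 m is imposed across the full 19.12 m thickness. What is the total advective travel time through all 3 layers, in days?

With flow normal to the layers, continuity requires the same specific discharge q through every layer.
Σ(b_i/K_i) = 6.93/0.953 + 4.84/1100 + 7.35/71.7 = 7.379 d.
q = Δh / Σ(b_i/K_i) = 9.56 / 7.379 = 1.296 m/day.
In each layer the seepage velocity is v_i = q/n_i, so the layer transit time is t_i = b_i·n_i / q:
  layer 1 (fine sand): t_1 = 6.93 × 0.27 / 1.296 = 1.444 d
  layer 2 (clean gravel): t_2 = 4.84 × 0.24 / 1.296 = 0.8966 d
  layer 3 (karst limestone): t_3 = 7.35 × 0.05 / 1.296 = 0.2836 d
Total t = Σ t_i = 2.624 days.

2.62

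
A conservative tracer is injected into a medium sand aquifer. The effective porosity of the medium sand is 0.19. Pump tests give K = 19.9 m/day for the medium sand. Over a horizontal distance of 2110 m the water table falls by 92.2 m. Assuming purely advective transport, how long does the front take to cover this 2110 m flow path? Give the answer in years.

1.26

Hydraulic gradient i = Δh / L = 92.2 / 2110 = 0.04370.
Darcy flux q = K · i = 19.90 × 0.04370 = 0.8696 m/day.
Seepage velocity v = q / n_e = 0.8696 / 0.19 = 4.577 m/day.
Travel time t = L / v = 2110 / 4.577 = 461.0 days = 1.262 years.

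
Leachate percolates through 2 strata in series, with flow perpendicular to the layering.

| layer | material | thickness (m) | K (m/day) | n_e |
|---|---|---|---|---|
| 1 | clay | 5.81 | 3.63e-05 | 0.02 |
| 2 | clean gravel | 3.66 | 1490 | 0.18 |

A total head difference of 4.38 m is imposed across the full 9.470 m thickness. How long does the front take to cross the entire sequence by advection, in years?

77.5

With flow normal to the layers, continuity requires the same specific discharge q through every layer.
Σ(b_i/K_i) = 5.81/3.63e-05 + 3.66/1490 = 1.601e+05 d.
q = Δh / Σ(b_i/K_i) = 4.38 / 1.601e+05 = 2.737e-05 m/day.
In each layer the seepage velocity is v_i = q/n_i, so the layer transit time is t_i = b_i·n_i / q:
  layer 1 (clay): t_1 = 5.81 × 0.02 / 2.737e-05 = 4246 d
  layer 2 (clean gravel): t_2 = 3.66 × 0.18 / 2.737e-05 = 24074 d
Total t = Σ t_i = 28320 days = 77.54 years.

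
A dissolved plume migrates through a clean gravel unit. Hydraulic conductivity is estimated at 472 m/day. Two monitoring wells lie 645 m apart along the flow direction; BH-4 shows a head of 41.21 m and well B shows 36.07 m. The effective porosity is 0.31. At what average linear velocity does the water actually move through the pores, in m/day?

Hydraulic gradient i = (41.21 − 36.07) / 645 = 5.14 / 645 = 0.007969.
Darcy flux q = K · i = 472.0 × 0.007969 = 3.761 m/day.
Seepage velocity v = q / n_e = 3.761 / 0.31 = 12.13 m/day.

12.1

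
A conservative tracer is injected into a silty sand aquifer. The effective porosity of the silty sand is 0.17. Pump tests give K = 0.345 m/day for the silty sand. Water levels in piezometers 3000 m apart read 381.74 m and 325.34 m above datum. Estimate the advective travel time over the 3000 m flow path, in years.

Hydraulic gradient i = (381.74 − 325.34) / 3000 = 56.4 / 3000 = 0.01880.
Darcy flux q = K · i = 0.3450 × 0.01880 = 0.006486 m/day.
Seepage velocity v = q / n_e = 0.006486 / 0.17 = 0.03815 m/day.
Travel time t = L / v = 3000 / 0.03815 = 78631 days = 215.3 years.

215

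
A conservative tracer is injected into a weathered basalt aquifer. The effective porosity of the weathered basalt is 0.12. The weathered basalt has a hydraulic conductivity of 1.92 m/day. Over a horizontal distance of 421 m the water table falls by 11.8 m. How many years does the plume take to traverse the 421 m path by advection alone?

2.57

Hydraulic gradient i = Δh / L = 11.8 / 421 = 0.02803.
Darcy flux q = K · i = 1.920 × 0.02803 = 0.05381 m/day.
Seepage velocity v = q / n_e = 0.05381 / 0.12 = 0.4485 m/day.
Travel time t = L / v = 421 / 0.4485 = 938.8 days = 2.570 years.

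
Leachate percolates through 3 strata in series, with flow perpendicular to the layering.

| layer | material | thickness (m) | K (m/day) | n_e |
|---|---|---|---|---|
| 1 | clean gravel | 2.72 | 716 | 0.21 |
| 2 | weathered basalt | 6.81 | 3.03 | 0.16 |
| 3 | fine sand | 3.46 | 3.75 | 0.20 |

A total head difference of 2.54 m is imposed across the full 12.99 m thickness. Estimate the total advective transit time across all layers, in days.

2.94

With flow normal to the layers, continuity requires the same specific discharge q through every layer.
Σ(b_i/K_i) = 2.72/716 + 6.81/3.03 + 3.46/3.75 = 3.174 d.
q = Δh / Σ(b_i/K_i) = 2.54 / 3.174 = 0.8003 m/day.
In each layer the seepage velocity is v_i = q/n_i, so the layer transit time is t_i = b_i·n_i / q:
  layer 1 (clean gravel): t_1 = 2.72 × 0.21 / 0.8003 = 0.7138 d
  layer 2 (weathered basalt): t_2 = 6.81 × 0.16 / 0.8003 = 1.362 d
  layer 3 (fine sand): t_3 = 3.46 × 0.20 / 0.8003 = 0.8647 d
Total t = Σ t_i = 2.940 days.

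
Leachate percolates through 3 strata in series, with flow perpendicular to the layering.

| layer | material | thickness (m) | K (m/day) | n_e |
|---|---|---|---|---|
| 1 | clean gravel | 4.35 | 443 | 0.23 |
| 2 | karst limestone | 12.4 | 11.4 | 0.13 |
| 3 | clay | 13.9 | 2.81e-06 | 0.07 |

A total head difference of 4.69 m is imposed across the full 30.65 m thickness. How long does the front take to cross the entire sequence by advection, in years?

10400

With flow normal to the layers, continuity requires the same specific discharge q through every layer.
Σ(b_i/K_i) = 4.35/443 + 12.4/11.4 + 13.9/2.81e-06 = 4.947e+06 d.
q = Δh / Σ(b_i/K_i) = 4.69 / 4.947e+06 = 9.481e-07 m/day.
In each layer the seepage velocity is v_i = q/n_i, so the layer transit time is t_i = b_i·n_i / q:
  layer 1 (clean gravel): t_1 = 4.35 × 0.23 / 9.481e-07 = 1.055e+06 d
  layer 2 (karst limestone): t_2 = 12.4 × 0.13 / 9.481e-07 = 1.700e+06 d
  layer 3 (clay): t_3 = 13.9 × 0.07 / 9.481e-07 = 1.026e+06 d
Total t = Σ t_i = 3.782e+06 days = 10354 years.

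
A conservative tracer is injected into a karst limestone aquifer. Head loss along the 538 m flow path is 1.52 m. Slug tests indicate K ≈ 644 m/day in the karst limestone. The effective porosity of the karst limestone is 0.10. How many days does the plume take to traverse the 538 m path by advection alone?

Hydraulic gradient i = Δh / L = 1.52 / 538 = 0.002825.
Darcy flux q = K · i = 644.0 × 0.002825 = 1.819 m/day.
Seepage velocity v = q / n_e = 1.819 / 0.10 = 18.19 m/day.
Travel time t = L / v = 538 / 18.19 = 29.57 days.

29.6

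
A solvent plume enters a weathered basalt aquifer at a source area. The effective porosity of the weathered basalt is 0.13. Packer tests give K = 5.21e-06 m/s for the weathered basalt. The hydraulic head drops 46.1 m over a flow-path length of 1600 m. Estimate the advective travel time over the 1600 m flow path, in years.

Convert K: 5.21e-06 m/s × 86400 = 0.4501 m/day.
Hydraulic gradient i = Δh / L = 46.1 / 1600 = 0.02881.
Darcy flux q = K · i = 0.4501 × 0.02881 = 0.01297 m/day.
Seepage velocity v = q / n_e = 0.01297 / 0.13 = 0.09977 m/day.
Travel time t = L / v = 1600 / 0.09977 = 16037 days = 43.91 years.

43.9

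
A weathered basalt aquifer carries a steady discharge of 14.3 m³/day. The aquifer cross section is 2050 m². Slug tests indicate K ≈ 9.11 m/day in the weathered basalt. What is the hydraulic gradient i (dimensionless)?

0.000766

From Q = K·A·i, i = Q / (K·A) = 14.3 / (9.110 × 2050) = 0.0007657.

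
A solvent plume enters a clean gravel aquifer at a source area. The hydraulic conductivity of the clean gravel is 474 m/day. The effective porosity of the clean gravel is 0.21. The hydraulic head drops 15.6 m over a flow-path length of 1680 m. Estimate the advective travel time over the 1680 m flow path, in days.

Hydraulic gradient i = Δh / L = 15.6 / 1680 = 0.009286.
Darcy flux q = K · i = 474.0 × 0.009286 = 4.401 m/day.
Seepage velocity v = q / n_e = 4.401 / 0.21 = 20.96 m/day.
Travel time t = L / v = 1680 / 20.96 = 80.16 days.

80.2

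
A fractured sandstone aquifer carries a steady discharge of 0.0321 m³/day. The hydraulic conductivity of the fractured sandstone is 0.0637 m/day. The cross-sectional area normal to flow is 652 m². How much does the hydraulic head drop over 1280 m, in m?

0.989

From Q = K·A·i, i = Q / (K·A) = 0.0321 / (0.06370 × 652.0) = 0.0007729.
Head loss Δh = i · L = 0.0007729 × 1280 = 0.9893 m.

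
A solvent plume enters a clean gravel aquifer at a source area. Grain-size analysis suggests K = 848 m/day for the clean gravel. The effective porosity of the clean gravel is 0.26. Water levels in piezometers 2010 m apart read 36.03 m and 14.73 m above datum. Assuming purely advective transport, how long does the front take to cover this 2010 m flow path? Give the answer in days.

Hydraulic gradient i = (36.03 − 14.73) / 2010 = 21.3 / 2010 = 0.01060.
Darcy flux q = K · i = 848.0 × 0.01060 = 8.986 m/day.
Seepage velocity v = q / n_e = 8.986 / 0.26 = 34.56 m/day.
Travel time t = L / v = 2010 / 34.56 = 58.16 days.

58.2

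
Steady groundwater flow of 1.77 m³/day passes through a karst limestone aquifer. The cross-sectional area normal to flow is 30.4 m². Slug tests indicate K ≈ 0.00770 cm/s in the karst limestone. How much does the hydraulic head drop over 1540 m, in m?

13.5

Convert K: 0.00770 cm/s × 864 = 6.653 m/day.
From Q = K·A·i, i = Q / (K·A) = 1.77 / (6.653 × 30.40) = 0.008752.
Head loss Δh = i · L = 0.008752 × 1540 = 13.48 m.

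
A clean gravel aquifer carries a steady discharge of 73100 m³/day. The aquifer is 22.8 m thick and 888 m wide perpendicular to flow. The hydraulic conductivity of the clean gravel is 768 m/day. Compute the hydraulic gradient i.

Cross-sectional area A = 888 × 22.8 = 20246 m².
From Q = K·A·i, i = Q / (K·A) = 73100 / (768.0 × 20246) = 0.004701.

0.00470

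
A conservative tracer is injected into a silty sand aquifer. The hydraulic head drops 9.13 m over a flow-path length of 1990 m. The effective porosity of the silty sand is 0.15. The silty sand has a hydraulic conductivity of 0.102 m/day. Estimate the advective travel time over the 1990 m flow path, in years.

Hydraulic gradient i = Δh / L = 9.13 / 1990 = 0.004588.
Darcy flux q = K · i = 0.1020 × 0.004588 = 0.0004680 m/day.
Seepage velocity v = q / n_e = 0.0004680 / 0.15 = 0.003120 m/day.
Travel time t = L / v = 1990 / 0.003120 = 6.379e+05 days = 1746 years.

1750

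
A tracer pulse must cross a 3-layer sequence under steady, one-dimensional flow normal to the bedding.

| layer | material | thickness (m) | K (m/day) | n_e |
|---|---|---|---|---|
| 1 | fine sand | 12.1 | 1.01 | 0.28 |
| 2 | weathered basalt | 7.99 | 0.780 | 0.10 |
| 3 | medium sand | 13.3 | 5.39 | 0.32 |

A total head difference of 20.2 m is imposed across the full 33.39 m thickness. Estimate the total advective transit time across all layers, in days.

With flow normal to the layers, continuity requires the same specific discharge q through every layer.
Σ(b_i/K_i) = 12.1/1.01 + 7.99/0.780 + 13.3/5.39 = 24.69 d.
q = Δh / Σ(b_i/K_i) = 20.2 / 24.69 = 0.8181 m/day.
In each layer the seepage velocity is v_i = q/n_i, so the layer transit time is t_i = b_i·n_i / q:
  layer 1 (fine sand): t_1 = 12.1 × 0.28 / 0.8181 = 4.141 d
  layer 2 (weathered basalt): t_2 = 7.99 × 0.10 / 0.8181 = 0.9767 d
  layer 3 (medium sand): t_3 = 13.3 × 0.32 / 0.8181 = 5.202 d
Total t = Σ t_i = 10.32 days.

10.3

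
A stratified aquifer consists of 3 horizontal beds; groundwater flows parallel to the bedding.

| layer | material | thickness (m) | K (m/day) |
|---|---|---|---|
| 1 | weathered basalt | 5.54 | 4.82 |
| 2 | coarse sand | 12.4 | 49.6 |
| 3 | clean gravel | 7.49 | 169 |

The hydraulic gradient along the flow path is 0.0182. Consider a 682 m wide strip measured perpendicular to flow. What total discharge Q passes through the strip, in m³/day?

23700

Flow is parallel to layering, so each bed carries its own Darcy discharge and the transmissivities add.
Σ(K_i·b_i) = 4.82×5.54 + 49.6×12.4 + 169×7.49 = 1908 m²/day.
Hydraulic gradient i = 0.0182.
Q = Σ(K_i·b_i) · W · i = 1908 × 682 × 0.01820 = 23677 m³/day.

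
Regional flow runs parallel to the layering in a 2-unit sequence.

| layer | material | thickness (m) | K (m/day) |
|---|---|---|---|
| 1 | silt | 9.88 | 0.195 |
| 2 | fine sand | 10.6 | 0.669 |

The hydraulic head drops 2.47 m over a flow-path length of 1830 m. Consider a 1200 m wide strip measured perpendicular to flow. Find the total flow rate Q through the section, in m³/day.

Flow is parallel to layering, so each bed carries its own Darcy discharge and the transmissivities add.
Σ(K_i·b_i) = 0.195×9.88 + 0.669×10.6 = 9.018 m²/day.
Hydraulic gradient i = Δh / L = 2.47 / 1830 = 0.001350.
Q = Σ(K_i·b_i) · W · i = 9.018 × 1200 × 0.001350 = 14.61 m³/day.

14.6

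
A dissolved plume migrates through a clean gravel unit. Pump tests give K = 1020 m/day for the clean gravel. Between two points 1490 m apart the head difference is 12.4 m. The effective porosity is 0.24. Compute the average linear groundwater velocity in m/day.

35.4

Hydraulic gradient i = Δh / L = 12.4 / 1490 = 0.008322.
Darcy flux q = K · i = 1020 × 0.008322 = 8.489 m/day.
Seepage velocity v = q / n_e = 8.489 / 0.24 = 35.37 m/day.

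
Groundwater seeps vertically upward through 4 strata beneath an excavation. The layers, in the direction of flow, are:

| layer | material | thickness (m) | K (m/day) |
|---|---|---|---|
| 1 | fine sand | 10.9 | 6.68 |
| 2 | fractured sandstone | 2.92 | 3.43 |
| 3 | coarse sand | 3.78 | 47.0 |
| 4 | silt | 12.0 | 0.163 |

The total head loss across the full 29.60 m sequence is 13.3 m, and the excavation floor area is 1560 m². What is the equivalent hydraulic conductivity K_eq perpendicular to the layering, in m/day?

0.389

Flow is perpendicular to layering, so the layers act in series and the equivalent K is the thickness-weighted harmonic mean.
Total thickness L = 10.9 + 2.92 + 3.78 + 12.0 = 29.60 m.
Σ(b_i/K_i) = 10.9/6.68 + 2.92/3.43 + 3.78/47.0 + 12.0/0.163 = 76.18 d.
K_eq = L / Σ(b_i/K_i) = 29.60 / 76.18 = 0.3885 m/day.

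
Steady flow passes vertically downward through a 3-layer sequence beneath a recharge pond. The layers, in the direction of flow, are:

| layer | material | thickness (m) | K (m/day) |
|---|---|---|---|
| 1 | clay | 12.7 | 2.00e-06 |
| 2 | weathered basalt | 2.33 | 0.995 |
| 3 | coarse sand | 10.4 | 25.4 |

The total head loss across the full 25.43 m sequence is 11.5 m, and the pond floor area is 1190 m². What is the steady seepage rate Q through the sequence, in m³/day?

Flow is perpendicular to layering, so the layers act in series and the equivalent K is the thickness-weighted harmonic mean.
Total thickness L = 12.7 + 2.33 + 10.4 = 25.43 m.
Σ(b_i/K_i) = 12.7/2.00e-06 + 2.33/0.995 + 10.4/25.4 = 6.350e+06 d.
K_eq = L / Σ(b_i/K_i) = 25.43 / 6.350e+06 = 4.005e-06 m/day.
Q = K_eq · A · (Δh/L) = 4.005e-06 × 1190 × (11.5/25.43) = 0.002155 m³/day.

0.00216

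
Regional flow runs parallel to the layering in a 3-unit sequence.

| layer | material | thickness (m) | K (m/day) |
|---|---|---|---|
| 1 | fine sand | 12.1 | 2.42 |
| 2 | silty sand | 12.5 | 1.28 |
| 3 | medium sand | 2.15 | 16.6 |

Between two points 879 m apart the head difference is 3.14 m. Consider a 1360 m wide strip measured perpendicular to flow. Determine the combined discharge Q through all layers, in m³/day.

393

Flow is parallel to layering, so each bed carries its own Darcy discharge and the transmissivities add.
Σ(K_i·b_i) = 2.42×12.1 + 1.28×12.5 + 16.6×2.15 = 80.97 m²/day.
Hydraulic gradient i = Δh / L = 3.14 / 879 = 0.003572.
Q = Σ(K_i·b_i) · W · i = 80.97 × 1360 × 0.003572 = 393.4 m³/day.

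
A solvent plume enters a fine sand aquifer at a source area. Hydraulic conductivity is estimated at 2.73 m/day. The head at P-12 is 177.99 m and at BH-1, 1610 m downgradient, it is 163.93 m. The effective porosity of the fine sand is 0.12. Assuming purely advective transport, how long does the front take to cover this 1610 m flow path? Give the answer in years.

Hydraulic gradient i = (177.99 − 163.93) / 1610 = 14.06 / 1610 = 0.008733.
Darcy flux q = K · i = 2.730 × 0.008733 = 0.02384 m/day.
Seepage velocity v = q / n_e = 0.02384 / 0.12 = 0.1987 m/day.
Travel time t = L / v = 1610 / 0.1987 = 8104 days = 22.19 years.

22.2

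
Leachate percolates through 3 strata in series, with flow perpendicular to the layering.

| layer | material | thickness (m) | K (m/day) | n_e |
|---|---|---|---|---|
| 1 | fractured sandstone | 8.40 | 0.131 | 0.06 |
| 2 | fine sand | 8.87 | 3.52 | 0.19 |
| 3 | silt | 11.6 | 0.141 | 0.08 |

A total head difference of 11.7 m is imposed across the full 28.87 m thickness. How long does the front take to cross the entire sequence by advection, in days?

39.7

With flow normal to the layers, continuity requires the same specific discharge q through every layer.
Σ(b_i/K_i) = 8.40/0.131 + 8.87/3.52 + 11.6/0.141 = 148.9 d.
q = Δh / Σ(b_i/K_i) = 11.7 / 148.9 = 0.07857 m/day.
In each layer the seepage velocity is v_i = q/n_i, so the layer transit time is t_i = b_i·n_i / q:
  layer 1 (fractured sandstone): t_1 = 8.40 × 0.06 / 0.07857 = 6.415 d
  layer 2 (fine sand): t_2 = 8.87 × 0.19 / 0.07857 = 21.45 d
  layer 3 (silt): t_3 = 11.6 × 0.08 / 0.07857 = 11.81 d
Total t = Σ t_i = 39.68 days.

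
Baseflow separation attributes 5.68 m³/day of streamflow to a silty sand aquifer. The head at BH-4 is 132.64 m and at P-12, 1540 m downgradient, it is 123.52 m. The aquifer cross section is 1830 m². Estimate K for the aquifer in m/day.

Hydraulic gradient i = (132.64 − 123.52) / 1540 = 9.12 / 1540 = 0.005922.
From Q = K·A·i, K = Q / (A·i) = 5.68 / (1830 × 0.005922) = 0.5241 m/day.

0.524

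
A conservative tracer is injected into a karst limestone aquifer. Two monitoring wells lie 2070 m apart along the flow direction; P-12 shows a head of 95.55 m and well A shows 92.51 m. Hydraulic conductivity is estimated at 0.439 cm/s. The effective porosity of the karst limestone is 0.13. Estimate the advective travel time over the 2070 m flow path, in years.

Convert K: 0.439 cm/s × 864 = 379.3 m/day.
Hydraulic gradient i = (95.55 − 92.51) / 2070 = 3.04 / 2070 = 0.001469.
Darcy flux q = K · i = 379.3 × 0.001469 = 0.5570 m/day.
Seepage velocity v = q / n_e = 0.5570 / 0.13 = 4.285 m/day.
Travel time t = L / v = 2070 / 4.285 = 483.1 days = 1.323 years.

1.32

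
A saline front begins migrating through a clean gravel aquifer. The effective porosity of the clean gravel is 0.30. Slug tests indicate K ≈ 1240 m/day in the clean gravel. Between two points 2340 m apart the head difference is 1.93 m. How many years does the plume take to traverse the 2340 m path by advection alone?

1.88

Hydraulic gradient i = Δh / L = 1.93 / 2340 = 0.0008248.
Darcy flux q = K · i = 1240 × 0.0008248 = 1.023 m/day.
Seepage velocity v = q / n_e = 1.023 / 0.30 = 3.409 m/day.
Travel time t = L / v = 2340 / 3.409 = 686.4 days = 1.879 years.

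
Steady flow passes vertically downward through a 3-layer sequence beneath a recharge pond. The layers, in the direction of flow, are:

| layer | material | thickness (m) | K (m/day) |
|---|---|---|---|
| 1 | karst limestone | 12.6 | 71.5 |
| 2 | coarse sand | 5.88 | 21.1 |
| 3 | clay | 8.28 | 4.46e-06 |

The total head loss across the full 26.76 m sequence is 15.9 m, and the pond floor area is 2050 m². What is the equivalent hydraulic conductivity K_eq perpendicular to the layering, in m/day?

1.44e-05

Flow is perpendicular to layering, so the layers act in series and the equivalent K is the thickness-weighted harmonic mean.
Total thickness L = 12.6 + 5.88 + 8.28 = 26.76 m.
Σ(b_i/K_i) = 12.6/71.5 + 5.88/21.1 + 8.28/4.46e-06 = 1.857e+06 d.
K_eq = L / Σ(b_i/K_i) = 26.76 / 1.857e+06 = 1.441e-05 m/day.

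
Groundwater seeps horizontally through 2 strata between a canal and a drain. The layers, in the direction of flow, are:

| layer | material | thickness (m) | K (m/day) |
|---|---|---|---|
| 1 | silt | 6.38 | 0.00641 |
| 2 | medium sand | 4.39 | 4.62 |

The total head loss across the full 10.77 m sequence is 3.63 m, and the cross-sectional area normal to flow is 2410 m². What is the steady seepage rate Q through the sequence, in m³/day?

Flow is perpendicular to layering, so the layers act in series and the equivalent K is the thickness-weighted harmonic mean.
Total thickness L = 6.38 + 4.39 = 10.77 m.
Σ(b_i/K_i) = 6.38/0.00641 + 4.39/4.62 = 996.3 d.
K_eq = L / Σ(b_i/K_i) = 10.77 / 996.3 = 0.01081 m/day.
Q = K_eq · A · (Δh/L) = 0.01081 × 2410 × (3.63/10.77) = 8.781 m³/day.

8.78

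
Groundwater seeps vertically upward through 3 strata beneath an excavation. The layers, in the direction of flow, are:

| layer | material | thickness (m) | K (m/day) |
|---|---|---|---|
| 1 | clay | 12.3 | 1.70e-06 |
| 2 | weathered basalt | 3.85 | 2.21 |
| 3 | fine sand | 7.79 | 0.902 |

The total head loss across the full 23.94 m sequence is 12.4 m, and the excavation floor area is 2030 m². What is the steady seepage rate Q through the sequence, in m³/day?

0.00348

Flow is perpendicular to layering, so the layers act in series and the equivalent K is the thickness-weighted harmonic mean.
Total thickness L = 12.3 + 3.85 + 7.79 = 23.94 m.
Σ(b_i/K_i) = 12.3/1.70e-06 + 3.85/2.21 + 7.79/0.902 = 7.235e+06 d.
K_eq = L / Σ(b_i/K_i) = 23.94 / 7.235e+06 = 3.309e-06 m/day.
Q = K_eq · A · (Δh/L) = 3.309e-06 × 2030 × (12.4/23.94) = 0.003479 m³/day.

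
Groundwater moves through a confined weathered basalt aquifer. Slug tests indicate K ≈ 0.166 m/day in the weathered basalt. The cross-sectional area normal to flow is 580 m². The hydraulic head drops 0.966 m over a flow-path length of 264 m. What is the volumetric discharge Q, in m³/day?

Hydraulic gradient i = Δh / L = 0.966 / 264 = 0.003659.
Darcy's law: Q = K · A · i = 0.1660 × 580.0 × 0.003659 = 0.3523 m³/day.

0.352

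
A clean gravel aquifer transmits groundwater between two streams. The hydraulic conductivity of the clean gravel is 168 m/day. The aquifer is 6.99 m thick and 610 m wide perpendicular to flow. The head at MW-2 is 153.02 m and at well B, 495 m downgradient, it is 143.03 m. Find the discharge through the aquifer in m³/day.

14500

Cross-sectional area A = 610 × 6.99 = 4264 m².
Hydraulic gradient i = (153.02 − 143.03) / 495 = 9.99 / 495 = 0.02018.
Darcy's law: Q = K · A · i = 168.0 × 4264 × 0.02018 = 14457 m³/day.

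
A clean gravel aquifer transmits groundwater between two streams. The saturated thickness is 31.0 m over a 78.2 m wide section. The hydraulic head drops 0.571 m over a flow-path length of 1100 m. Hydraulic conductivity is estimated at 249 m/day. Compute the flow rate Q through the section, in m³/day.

313

Cross-sectional area A = 78.2 × 31.0 = 2424 m².
Hydraulic gradient i = Δh / L = 0.571 / 1100 = 0.0005191.
Darcy's law: Q = K · A · i = 249.0 × 2424 × 0.0005191 = 313.3 m³/day.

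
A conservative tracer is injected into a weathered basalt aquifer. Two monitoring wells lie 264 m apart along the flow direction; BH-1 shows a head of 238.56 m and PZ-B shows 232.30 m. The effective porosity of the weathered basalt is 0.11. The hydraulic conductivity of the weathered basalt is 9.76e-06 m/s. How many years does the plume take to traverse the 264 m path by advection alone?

3.98

Convert K: 9.76e-06 m/s × 86400 = 0.8433 m/day.
Hydraulic gradient i = (238.56 − 232.30) / 264 = 6.26 / 264 = 0.02371.
Darcy flux q = K · i = 0.8433 × 0.02371 = 0.02000 m/day.
Seepage velocity v = q / n_e = 0.02000 / 0.11 = 0.1818 m/day.
Travel time t = L / v = 264 / 0.1818 = 1452 days = 3.976 years.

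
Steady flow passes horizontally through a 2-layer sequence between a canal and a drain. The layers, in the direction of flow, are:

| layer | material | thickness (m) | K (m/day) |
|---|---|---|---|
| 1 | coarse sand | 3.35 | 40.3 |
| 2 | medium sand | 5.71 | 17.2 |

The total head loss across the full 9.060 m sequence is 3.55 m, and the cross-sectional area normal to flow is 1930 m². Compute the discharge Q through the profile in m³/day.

Flow is perpendicular to layering, so the layers act in series and the equivalent K is the thickness-weighted harmonic mean.
Total thickness L = 3.35 + 5.71 = 9.060 m.
Σ(b_i/K_i) = 3.35/40.3 + 5.71/17.2 = 0.4151 d.
K_eq = L / Σ(b_i/K_i) = 9.060 / 0.4151 = 21.83 m/day.
Q = K_eq · A · (Δh/L) = 21.83 × 1930 × (3.55/9.060) = 16506 m³/day.

16500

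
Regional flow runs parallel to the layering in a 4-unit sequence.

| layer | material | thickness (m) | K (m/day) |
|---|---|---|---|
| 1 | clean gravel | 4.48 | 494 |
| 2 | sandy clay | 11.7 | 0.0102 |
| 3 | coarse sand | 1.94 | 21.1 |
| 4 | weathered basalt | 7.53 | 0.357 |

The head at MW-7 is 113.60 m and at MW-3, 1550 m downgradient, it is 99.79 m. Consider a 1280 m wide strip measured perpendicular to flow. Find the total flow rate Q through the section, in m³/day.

25700

Flow is parallel to layering, so each bed carries its own Darcy discharge and the transmissivities add.
Σ(K_i·b_i) = 494×4.48 + 0.0102×11.7 + 21.1×1.94 + 0.357×7.53 = 2257 m²/day.
Hydraulic gradient i = (113.60 − 99.79) / 1550 = 13.81 / 1550 = 0.008910.
Q = Σ(K_i·b_i) · W · i = 2257 × 1280 × 0.008910 = 25738 m³/day.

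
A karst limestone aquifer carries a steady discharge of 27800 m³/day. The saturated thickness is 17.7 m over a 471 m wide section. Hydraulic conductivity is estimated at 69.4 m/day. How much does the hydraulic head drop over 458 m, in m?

22.0

Cross-sectional area A = 471 × 17.7 = 8337 m².
From Q = K·A·i, i = Q / (K·A) = 27800 / (69.40 × 8337) = 0.04805.
Head loss Δh = i · L = 0.04805 × 458 = 22.01 m.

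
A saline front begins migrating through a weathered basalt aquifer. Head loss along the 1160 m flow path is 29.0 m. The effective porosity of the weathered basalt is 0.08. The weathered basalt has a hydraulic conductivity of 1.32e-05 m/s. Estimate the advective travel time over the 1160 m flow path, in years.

Convert K: 1.32e-05 m/s × 86400 = 1.140 m/day.
Hydraulic gradient i = Δh / L = 29.0 / 1160 = 0.02500.
Darcy flux q = K · i = 1.140 × 0.02500 = 0.02851 m/day.
Seepage velocity v = q / n_e = 0.02851 / 0.08 = 0.3564 m/day.
Travel time t = L / v = 1160 / 0.3564 = 3255 days = 8.911 years.

8.91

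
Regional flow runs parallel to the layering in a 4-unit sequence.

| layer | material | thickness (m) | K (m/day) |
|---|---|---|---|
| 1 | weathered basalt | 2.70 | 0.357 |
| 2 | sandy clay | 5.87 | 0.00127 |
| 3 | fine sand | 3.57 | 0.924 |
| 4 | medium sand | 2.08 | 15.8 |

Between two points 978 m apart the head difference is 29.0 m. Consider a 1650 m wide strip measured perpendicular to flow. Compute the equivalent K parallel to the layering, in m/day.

Flow is parallel to layering, so each bed carries its own Darcy discharge and the transmissivities add.
Σ(K_i·b_i) = 0.357×2.70 + 0.00127×5.87 + 0.924×3.57 + 15.8×2.08 = 37.13 m²/day.
Total thickness b = 14.22 m, so K_eq = Σ(K_i·b_i)/b = 2.611 m/day.

2.61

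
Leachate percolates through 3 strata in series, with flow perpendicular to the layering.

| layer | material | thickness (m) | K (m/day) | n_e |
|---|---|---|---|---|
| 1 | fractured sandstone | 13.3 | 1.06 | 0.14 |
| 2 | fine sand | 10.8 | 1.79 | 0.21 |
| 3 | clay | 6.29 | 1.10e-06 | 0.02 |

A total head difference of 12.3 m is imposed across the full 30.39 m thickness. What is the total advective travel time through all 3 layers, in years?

5420

With flow normal to the layers, continuity requires the same specific discharge q through every layer.
Σ(b_i/K_i) = 13.3/1.06 + 10.8/1.79 + 6.29/1.10e-06 = 5.718e+06 d.
q = Δh / Σ(b_i/K_i) = 12.3 / 5.718e+06 = 2.151e-06 m/day.
In each layer the seepage velocity is v_i = q/n_i, so the layer transit time is t_i = b_i·n_i / q:
  layer 1 (fractured sandstone): t_1 = 13.3 × 0.14 / 2.151e-06 = 8.656e+05 d
  layer 2 (fine sand): t_2 = 10.8 × 0.21 / 2.151e-06 = 1.054e+06 d
  layer 3 (clay): t_3 = 6.29 × 0.02 / 2.151e-06 = 58484 d
Total t = Σ t_i = 1.978e+06 days = 5417 years.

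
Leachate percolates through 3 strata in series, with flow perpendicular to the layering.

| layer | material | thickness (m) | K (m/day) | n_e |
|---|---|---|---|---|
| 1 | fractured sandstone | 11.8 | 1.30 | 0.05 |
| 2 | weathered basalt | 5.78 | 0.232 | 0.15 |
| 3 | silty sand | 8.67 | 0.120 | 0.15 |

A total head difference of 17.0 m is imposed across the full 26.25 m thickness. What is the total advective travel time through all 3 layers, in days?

17.2

With flow normal to the layers, continuity requires the same specific discharge q through every layer.
Σ(b_i/K_i) = 11.8/1.30 + 5.78/0.232 + 8.67/0.120 = 106.2 d.
q = Δh / Σ(b_i/K_i) = 17.0 / 106.2 = 0.1600 m/day.
In each layer the seepage velocity is v_i = q/n_i, so the layer transit time is t_i = b_i·n_i / q:
  layer 1 (fractured sandstone): t_1 = 11.8 × 0.05 / 0.1600 = 3.687 d
  layer 2 (weathered basalt): t_2 = 5.78 × 0.15 / 0.1600 = 5.418 d
  layer 3 (silty sand): t_3 = 8.67 × 0.15 / 0.1600 = 8.127 d
Total t = Σ t_i = 17.23 days.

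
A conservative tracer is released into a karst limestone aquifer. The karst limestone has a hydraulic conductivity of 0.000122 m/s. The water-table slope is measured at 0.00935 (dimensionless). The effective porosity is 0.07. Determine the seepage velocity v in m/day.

1.41

Convert K: 0.000122 m/s × 86400 = 10.54 m/day.
Hydraulic gradient i = 0.00935.
Darcy flux q = K · i = 10.54 × 0.009350 = 0.09856 m/day.
Seepage velocity v = q / n_e = 0.09856 / 0.07 = 1.408 m/day.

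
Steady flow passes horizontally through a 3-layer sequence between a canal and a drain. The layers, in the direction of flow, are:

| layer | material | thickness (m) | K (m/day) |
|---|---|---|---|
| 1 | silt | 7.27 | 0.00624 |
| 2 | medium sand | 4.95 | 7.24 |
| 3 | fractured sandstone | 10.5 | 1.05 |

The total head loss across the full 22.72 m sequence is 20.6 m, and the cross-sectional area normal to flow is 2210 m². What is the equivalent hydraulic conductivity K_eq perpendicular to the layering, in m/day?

0.0193

Flow is perpendicular to layering, so the layers act in series and the equivalent K is the thickness-weighted harmonic mean.
Total thickness L = 7.27 + 4.95 + 10.5 = 22.72 m.
Σ(b_i/K_i) = 7.27/0.00624 + 4.95/7.24 + 10.5/1.05 = 1176 d.
K_eq = L / Σ(b_i/K_i) = 22.72 / 1176 = 0.01932 m/day.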